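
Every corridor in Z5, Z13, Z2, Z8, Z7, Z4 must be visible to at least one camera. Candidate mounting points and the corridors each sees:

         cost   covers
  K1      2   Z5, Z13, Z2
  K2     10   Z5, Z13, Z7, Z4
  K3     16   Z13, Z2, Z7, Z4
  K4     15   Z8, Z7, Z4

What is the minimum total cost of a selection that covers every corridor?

17

K1, K4 cover every corridor at cost 2 + 15 = 17.
Any cover uses at least 2 camera mounts; among all covering selections none totals below 17.
Greedy by coverage-per-cost would pick K1, K2, K4 for 27 — worse than the optimum 17.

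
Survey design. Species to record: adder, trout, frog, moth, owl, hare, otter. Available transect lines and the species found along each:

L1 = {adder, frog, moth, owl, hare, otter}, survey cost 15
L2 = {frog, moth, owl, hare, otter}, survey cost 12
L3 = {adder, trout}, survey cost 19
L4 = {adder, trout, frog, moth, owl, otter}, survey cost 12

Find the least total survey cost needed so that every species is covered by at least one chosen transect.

L2, L4 cover every species at survey cost 12 + 12 = 24.
Any cover uses at least 2 transects; among all covering selections none totals below 24.

24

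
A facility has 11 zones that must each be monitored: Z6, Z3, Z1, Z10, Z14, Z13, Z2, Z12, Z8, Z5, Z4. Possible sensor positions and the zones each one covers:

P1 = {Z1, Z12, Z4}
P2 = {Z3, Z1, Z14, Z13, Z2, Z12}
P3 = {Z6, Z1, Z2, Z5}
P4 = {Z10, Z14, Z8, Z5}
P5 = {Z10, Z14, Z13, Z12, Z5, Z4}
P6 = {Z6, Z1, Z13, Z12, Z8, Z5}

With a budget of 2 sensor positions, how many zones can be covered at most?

9

Choosing P2, P4 covers {Z3, Z1, Z10, Z14, Z13, Z2, Z12, Z8, Z5} — 9 zones.
No choice of 2 sensor positions does better; here Z6, Z4 are left uncovered.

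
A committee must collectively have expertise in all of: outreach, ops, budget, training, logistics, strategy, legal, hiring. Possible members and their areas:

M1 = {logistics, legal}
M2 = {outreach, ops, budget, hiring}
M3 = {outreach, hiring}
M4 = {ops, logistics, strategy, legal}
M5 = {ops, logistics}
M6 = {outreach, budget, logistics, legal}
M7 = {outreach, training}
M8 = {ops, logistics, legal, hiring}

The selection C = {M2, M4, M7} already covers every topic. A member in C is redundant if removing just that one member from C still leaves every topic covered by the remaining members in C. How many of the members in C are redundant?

Drop M2: budget, hiring uncovered — not redundant.
Drop M4: logistics, strategy, legal uncovered — not redundant.
Drop M7: training uncovered — not redundant.
None of the members in C is redundant.

0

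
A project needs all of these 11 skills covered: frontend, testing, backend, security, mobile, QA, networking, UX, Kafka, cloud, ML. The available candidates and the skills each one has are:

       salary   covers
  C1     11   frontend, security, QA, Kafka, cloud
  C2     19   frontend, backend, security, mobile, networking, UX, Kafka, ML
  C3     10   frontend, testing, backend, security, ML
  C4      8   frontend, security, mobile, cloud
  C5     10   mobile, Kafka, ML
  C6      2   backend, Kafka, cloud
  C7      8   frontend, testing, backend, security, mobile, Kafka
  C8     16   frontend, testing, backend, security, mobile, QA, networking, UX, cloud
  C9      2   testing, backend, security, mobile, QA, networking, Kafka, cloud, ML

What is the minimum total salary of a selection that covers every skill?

C8, C9 cover every skill at salary 16 + 2 = 18.
Any cover uses at least 2 candidates; among all covering selections none totals below 18.

18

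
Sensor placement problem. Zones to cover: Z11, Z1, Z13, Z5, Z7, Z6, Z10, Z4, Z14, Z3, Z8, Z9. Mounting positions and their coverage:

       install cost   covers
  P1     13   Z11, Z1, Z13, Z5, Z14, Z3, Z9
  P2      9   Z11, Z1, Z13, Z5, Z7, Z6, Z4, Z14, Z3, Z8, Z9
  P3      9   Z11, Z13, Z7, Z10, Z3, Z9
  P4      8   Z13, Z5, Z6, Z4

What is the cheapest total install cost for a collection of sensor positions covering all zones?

P2, P3 cover every zone at install cost 9 + 9 = 18.
Any cover uses at least 2 sensor positions; among all covering selections none totals below 18.

18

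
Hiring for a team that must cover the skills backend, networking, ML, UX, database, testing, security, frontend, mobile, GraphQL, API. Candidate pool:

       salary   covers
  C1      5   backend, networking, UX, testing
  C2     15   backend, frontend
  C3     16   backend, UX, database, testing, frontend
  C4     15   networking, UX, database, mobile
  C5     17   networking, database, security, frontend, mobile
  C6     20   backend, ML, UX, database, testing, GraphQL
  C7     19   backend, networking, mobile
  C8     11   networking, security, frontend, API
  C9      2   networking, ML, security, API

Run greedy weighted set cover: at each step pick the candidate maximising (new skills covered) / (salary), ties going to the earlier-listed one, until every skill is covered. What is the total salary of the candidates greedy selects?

Pick 1: C9 adds 4 new (networking, ML, security, API) at salary 2 (ratio 4/2).
Pick 2: C1 adds 3 new (backend, UX, testing) at salary 5 (ratio 3/5).
Pick 3: C5 adds 3 new (database, frontend, mobile) at salary 17 (ratio 3/17).
Pick 4: C6 adds 1 new (GraphQL) at salary 20 (ratio 1/20).
Greedy total salary: 2 + 5 + 17 + 20 = 44. (The true optimum is 39, so greedy overshoots here.)

44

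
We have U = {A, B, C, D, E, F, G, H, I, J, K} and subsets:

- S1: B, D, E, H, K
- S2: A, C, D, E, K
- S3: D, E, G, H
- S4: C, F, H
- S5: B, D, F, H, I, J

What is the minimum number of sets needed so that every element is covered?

3

S2, S3, S5 together cover {A, B, C, D, E, F, G, H, I, J, K} — every element.
No 2 of the 5 sets cover everything (all 10 pairs fall short), so 3 is minimum.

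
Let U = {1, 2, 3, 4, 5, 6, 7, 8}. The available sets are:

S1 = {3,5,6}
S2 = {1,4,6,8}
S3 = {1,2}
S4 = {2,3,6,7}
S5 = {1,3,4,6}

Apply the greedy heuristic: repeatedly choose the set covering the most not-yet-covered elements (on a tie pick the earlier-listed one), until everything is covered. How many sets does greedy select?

Pick 1: S2 covers 4 new elements (1, 4, 6, 8).
Pick 2: S4 covers 3 new elements (2, 3, 7).
Pick 3: S1 covers 1 new elements (5).
Greedy uses 3 sets.

3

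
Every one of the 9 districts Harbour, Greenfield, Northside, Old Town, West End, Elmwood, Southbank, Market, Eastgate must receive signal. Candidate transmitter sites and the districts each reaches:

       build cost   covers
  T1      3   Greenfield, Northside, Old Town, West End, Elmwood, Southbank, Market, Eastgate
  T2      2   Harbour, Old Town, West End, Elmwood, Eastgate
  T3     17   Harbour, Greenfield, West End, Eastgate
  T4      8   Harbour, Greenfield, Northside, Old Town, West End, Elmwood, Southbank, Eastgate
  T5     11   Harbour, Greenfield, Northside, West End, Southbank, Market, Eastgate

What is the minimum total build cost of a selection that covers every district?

5

T1, T2 cover every district at build cost 3 + 2 = 5.
Any cover uses at least 2 transmitter sites; among all covering selections none totals below 5.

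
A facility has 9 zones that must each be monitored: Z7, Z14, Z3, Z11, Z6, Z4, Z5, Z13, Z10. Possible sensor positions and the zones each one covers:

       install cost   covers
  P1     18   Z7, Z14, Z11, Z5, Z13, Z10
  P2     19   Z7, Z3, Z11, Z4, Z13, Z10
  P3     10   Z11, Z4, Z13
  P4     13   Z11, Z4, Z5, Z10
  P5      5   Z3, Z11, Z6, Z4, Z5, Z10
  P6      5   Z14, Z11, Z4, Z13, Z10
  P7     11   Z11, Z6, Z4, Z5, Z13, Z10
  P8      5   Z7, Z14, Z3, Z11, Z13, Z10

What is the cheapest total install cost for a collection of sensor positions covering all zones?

10

P5, P8 cover every zone at install cost 5 + 5 = 10.
Any cover uses at least 2 sensor positions; among all covering selections none totals below 10.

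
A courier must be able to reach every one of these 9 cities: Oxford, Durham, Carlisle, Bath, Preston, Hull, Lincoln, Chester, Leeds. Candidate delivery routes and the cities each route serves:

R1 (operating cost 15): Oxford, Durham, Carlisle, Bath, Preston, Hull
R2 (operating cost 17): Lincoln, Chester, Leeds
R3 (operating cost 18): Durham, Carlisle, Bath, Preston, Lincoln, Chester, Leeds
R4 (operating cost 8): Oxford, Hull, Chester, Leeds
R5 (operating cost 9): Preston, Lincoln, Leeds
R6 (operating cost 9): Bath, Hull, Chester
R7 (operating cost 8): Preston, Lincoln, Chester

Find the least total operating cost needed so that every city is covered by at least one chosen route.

26

R3, R4 cover every city at operating cost 18 + 8 = 26.
Any cover uses at least 2 routes; among all covering selections none totals below 26.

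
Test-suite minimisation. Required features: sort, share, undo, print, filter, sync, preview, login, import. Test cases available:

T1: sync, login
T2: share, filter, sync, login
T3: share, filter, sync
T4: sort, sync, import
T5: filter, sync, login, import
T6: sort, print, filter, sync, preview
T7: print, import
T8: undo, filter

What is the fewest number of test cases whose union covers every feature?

T2, T4, T6, T8 together cover {sort, share, undo, print, filter, sync, preview, login, import} — every feature.
No 3 of the 8 test cases cover everything (all 56 triples fall short), so 4 is minimum.

4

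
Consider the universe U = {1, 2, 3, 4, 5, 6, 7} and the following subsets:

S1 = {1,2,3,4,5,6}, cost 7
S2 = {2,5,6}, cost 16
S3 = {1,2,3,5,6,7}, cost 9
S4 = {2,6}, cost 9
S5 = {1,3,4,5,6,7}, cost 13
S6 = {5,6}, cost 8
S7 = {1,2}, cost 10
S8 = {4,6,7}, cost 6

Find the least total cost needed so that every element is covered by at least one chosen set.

S1, S8 cover every element at cost 7 + 6 = 13.
Any cover uses at least 2 sets; among all covering selections none totals below 13.

13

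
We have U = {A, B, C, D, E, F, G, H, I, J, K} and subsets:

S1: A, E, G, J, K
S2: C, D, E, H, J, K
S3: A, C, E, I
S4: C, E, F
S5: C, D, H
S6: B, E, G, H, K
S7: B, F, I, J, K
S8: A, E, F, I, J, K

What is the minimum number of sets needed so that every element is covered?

3

S1, S2, S7 together cover {A, B, C, D, E, F, G, H, I, J, K} — every element.
No 2 of the 8 sets cover everything (all 28 pairs fall short), so 3 is minimum.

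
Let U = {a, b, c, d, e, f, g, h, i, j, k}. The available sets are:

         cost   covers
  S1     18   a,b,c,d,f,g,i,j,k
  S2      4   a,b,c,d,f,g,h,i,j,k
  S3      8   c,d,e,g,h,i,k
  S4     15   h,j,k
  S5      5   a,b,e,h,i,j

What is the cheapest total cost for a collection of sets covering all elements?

9

S2, S5 cover every element at cost 4 + 5 = 9.
Any cover uses at least 2 sets; among all covering selections none totals below 9.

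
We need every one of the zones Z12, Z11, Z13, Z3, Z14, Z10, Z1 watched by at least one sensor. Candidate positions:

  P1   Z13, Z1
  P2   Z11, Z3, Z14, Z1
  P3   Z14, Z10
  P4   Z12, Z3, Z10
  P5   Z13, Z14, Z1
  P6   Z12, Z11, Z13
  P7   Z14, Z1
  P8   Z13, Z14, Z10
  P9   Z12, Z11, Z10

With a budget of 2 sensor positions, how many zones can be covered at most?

Choosing P2, P4 covers {Z12, Z11, Z3, Z14, Z10, Z1} — 6 zones.
No choice of 2 sensor positions does better; here Z13 is left uncovered.

6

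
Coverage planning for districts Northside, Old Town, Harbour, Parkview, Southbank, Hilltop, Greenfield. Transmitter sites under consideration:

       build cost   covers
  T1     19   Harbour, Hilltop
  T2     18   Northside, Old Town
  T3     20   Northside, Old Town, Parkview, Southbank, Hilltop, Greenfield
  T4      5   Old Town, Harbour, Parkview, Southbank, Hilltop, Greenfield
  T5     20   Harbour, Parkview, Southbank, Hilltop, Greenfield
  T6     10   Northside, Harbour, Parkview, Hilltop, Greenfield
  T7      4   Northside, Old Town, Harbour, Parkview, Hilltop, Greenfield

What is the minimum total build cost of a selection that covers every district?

9

T4, T7 cover every district at build cost 5 + 4 = 9.
Any cover uses at least 2 transmitter sites; among all covering selections none totals below 9.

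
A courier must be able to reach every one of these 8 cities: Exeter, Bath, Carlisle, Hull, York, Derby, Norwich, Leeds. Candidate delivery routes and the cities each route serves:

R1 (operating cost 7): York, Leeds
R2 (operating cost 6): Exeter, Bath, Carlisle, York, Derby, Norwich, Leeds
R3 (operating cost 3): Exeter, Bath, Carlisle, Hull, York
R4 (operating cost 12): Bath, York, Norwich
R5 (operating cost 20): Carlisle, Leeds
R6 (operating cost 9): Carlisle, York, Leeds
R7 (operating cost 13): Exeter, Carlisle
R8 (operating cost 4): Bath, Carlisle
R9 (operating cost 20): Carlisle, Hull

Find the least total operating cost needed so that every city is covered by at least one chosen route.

R2, R3 cover every city at operating cost 6 + 3 = 9.
Any cover uses at least 2 routes; among all covering selections none totals below 9.

9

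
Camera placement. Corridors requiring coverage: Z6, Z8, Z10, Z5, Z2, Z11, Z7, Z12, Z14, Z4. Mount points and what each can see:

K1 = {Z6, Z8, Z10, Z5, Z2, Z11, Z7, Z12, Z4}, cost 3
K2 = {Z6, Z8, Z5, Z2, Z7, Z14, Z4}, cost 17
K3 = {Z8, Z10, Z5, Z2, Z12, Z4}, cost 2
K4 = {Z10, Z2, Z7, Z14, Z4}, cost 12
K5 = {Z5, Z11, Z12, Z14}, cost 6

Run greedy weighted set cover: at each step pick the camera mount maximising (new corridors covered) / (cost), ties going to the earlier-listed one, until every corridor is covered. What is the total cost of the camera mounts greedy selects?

Pick 1: K1 adds 9 new (Z6, Z8, Z10, Z5, Z2, Z11, Z7, Z12, Z4) at cost 3 (ratio 9/3).
Pick 2: K5 adds 1 new (Z14) at cost 6 (ratio 1/6).
Greedy total cost: 3 + 6 = 9.

9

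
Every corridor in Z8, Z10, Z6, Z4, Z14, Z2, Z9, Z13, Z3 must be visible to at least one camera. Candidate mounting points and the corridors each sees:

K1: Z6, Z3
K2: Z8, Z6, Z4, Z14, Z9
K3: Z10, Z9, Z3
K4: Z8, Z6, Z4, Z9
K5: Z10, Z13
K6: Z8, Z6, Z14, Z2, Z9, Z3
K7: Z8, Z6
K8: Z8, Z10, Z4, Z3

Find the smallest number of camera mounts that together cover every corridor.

3

K2, K5, K6 together cover {Z8, Z10, Z6, Z4, Z14, Z2, Z9, Z13, Z3} — every corridor.
No 2 of the 8 camera mounts cover everything (all 28 pairs fall short), so 3 is minimum.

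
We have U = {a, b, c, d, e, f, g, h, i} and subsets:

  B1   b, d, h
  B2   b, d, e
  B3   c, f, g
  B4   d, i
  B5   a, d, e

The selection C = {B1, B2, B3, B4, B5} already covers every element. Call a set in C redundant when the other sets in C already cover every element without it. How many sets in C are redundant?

Drop B1: h uncovered — not redundant.
Drop B2: the rest still cover every element — redundant.
Drop B3: c, f, g uncovered — not redundant.
Drop B4: i uncovered — not redundant.
Drop B5: a uncovered — not redundant.
1 redundant: B2.

1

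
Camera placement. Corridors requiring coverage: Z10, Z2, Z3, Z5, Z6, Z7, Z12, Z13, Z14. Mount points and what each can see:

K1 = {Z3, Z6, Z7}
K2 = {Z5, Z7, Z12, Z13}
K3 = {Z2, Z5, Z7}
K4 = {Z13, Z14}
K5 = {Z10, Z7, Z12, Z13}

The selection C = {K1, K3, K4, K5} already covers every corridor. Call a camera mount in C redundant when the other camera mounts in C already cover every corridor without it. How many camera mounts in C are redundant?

Drop K1: Z3, Z6 uncovered — not redundant.
Drop K3: Z2, Z5 uncovered — not redundant.
Drop K4: Z14 uncovered — not redundant.
Drop K5: Z10, Z12 uncovered — not redundant.
None of the camera mounts in C is redundant.

0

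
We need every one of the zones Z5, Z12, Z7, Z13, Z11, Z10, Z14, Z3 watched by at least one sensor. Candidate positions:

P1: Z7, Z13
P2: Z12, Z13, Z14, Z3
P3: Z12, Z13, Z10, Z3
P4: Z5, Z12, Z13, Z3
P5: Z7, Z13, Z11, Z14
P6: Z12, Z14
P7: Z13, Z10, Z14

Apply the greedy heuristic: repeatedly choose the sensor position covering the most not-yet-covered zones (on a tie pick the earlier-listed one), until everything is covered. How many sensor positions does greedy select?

Pick 1: P2 covers 4 new zones (Z12, Z13, Z14, Z3).
Pick 2: P5 covers 2 new zones (Z7, Z11).
Pick 3: P3 covers 1 new zones (Z10).
Pick 4: P4 covers 1 new zones (Z5).
Greedy uses 4 sensor positions. (The true minimum is 3.)

4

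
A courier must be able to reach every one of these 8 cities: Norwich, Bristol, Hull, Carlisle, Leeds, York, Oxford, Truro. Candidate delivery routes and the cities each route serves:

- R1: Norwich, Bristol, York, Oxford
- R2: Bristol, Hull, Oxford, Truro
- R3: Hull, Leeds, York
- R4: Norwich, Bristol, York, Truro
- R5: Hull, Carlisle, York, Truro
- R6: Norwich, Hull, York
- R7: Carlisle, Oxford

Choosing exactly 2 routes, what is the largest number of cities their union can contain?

Choosing R1, R5 covers {Norwich, Bristol, Hull, Carlisle, York, Oxford, Truro} — 7 cities.
No choice of 2 routes does better; here Leeds is left uncovered.

7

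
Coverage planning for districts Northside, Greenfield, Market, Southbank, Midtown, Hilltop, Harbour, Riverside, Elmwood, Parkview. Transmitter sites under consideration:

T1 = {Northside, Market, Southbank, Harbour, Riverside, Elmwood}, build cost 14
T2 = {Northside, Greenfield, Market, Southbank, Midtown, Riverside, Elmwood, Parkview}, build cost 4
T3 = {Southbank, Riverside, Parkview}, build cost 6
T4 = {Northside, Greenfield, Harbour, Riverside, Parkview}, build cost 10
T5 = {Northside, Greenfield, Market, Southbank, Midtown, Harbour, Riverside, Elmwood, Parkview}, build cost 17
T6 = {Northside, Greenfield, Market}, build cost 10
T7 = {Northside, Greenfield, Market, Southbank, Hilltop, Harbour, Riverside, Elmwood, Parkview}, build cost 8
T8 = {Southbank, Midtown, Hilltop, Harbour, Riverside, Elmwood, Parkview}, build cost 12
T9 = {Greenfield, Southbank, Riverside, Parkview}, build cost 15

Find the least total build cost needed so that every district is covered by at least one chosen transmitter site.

T2, T7 cover every district at build cost 4 + 8 = 12.
Any cover uses at least 2 transmitter sites; among all covering selections none totals below 12.

12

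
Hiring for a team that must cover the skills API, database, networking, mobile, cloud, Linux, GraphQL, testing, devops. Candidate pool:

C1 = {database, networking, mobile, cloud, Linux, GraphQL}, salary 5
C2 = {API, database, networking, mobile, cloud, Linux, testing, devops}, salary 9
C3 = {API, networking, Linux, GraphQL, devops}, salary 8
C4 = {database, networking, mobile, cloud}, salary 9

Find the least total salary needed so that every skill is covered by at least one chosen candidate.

14

C1, C2 cover every skill at salary 5 + 9 = 14.
Any cover uses at least 2 candidates; among all covering selections none totals below 14.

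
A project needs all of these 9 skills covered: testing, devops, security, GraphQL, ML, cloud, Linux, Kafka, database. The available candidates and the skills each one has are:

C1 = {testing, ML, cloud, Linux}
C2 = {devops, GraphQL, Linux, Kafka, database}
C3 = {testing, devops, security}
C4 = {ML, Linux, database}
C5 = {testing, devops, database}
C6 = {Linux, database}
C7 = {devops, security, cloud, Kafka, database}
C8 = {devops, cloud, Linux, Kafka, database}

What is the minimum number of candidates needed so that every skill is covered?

C1, C2, C3 together cover {testing, devops, security, GraphQL, ML, cloud, Linux, Kafka, database} — every skill.
No 2 of the 8 candidates cover everything (all 28 pairs fall short), so 3 is minimum.

3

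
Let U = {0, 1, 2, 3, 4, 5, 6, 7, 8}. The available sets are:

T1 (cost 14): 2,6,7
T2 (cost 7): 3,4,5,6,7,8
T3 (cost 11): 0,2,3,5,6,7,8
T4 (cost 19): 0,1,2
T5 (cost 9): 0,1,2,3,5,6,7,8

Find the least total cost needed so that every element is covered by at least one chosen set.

T2, T5 cover every element at cost 7 + 9 = 16.
Any cover uses at least 2 sets; among all covering selections none totals below 16.

16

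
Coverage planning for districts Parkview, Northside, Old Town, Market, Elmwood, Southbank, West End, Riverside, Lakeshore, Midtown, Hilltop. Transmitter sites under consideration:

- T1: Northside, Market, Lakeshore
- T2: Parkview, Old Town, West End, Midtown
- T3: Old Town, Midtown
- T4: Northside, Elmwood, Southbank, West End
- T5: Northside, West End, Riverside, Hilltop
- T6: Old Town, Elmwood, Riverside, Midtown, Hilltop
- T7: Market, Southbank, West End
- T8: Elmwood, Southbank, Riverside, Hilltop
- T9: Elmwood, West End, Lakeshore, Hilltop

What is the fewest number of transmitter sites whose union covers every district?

3

T1, T2, T8 together cover {Parkview, Northside, Old Town, Market, Elmwood, Southbank, West End, Riverside, Lakeshore, Midtown, Hilltop} — every district.
No 2 of the 9 transmitter sites cover everything (all 36 pairs fall short), so 3 is minimum.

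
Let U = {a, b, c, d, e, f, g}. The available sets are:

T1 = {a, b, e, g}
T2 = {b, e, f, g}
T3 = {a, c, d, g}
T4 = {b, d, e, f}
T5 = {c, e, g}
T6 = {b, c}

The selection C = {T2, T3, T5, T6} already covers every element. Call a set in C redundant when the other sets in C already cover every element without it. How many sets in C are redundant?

Drop T2: f uncovered — not redundant.
Drop T3: a, d uncovered — not redundant.
Drop T5: the rest still cover every element — redundant.
Drop T6: the rest still cover every element — redundant.
2 redundant: T5, T6.

2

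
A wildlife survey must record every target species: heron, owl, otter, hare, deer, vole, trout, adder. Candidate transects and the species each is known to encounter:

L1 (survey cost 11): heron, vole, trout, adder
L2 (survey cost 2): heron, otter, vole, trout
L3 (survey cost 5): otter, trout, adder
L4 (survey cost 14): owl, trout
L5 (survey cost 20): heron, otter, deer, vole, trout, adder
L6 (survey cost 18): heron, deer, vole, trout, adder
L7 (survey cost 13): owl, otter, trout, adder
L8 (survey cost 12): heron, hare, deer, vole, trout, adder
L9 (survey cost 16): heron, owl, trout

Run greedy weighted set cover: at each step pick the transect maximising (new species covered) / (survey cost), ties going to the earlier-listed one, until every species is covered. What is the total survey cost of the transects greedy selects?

27

Pick 1: L2 adds 4 new (heron, otter, vole, trout) at survey cost 2 (ratio 4/2).
Pick 2: L8 adds 3 new (hare, deer, adder) at survey cost 12 (ratio 3/12).
Pick 3: L7 adds 1 new (owl) at survey cost 13 (ratio 1/13).
Greedy total survey cost: 2 + 12 + 13 = 27. (The true optimum is 25, so greedy overshoots here.)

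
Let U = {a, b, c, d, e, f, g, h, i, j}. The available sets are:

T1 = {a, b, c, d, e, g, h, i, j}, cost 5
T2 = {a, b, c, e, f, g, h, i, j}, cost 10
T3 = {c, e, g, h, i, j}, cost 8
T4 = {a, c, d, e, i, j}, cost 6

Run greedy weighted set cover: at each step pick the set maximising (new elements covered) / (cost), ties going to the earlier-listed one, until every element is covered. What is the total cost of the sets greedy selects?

Pick 1: T1 adds 9 new (a, b, c, d, e, g, h, i, j) at cost 5 (ratio 9/5).
Pick 2: T2 adds 1 new (f) at cost 10 (ratio 1/10).
Greedy total cost: 5 + 10 = 15.

15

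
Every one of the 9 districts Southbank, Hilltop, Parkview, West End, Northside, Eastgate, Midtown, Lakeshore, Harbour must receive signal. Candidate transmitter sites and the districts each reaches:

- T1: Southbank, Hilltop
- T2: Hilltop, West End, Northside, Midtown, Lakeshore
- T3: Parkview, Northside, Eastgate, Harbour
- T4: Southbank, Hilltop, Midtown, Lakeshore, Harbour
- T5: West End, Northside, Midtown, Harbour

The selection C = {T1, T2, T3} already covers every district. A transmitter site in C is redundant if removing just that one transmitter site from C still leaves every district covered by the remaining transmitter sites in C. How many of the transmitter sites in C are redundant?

0

Drop T1: Southbank uncovered — not redundant.
Drop T2: West End, Midtown, Lakeshore uncovered — not redundant.
Drop T3: Parkview, Eastgate, Harbour uncovered — not redundant.
None of the transmitter sites in C is redundant.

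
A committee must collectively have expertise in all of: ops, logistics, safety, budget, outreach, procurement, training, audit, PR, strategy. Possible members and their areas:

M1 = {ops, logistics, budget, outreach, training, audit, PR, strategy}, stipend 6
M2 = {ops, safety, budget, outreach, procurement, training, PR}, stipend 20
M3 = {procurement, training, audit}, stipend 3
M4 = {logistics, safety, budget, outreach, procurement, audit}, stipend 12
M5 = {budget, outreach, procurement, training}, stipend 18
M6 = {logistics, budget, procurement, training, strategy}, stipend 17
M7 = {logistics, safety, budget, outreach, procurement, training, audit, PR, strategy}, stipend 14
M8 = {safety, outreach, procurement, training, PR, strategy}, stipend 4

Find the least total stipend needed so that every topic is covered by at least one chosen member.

M1, M8 cover every topic at stipend 6 + 4 = 10.
Any cover uses at least 2 members; among all covering selections none totals below 10.

10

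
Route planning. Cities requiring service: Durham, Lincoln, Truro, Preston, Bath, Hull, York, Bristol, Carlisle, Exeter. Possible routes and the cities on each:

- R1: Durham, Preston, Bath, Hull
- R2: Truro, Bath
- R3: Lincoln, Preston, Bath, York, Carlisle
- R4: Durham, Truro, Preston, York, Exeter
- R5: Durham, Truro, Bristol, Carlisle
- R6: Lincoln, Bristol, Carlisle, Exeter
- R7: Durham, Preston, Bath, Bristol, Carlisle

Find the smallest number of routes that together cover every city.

R1, R4, R6 together cover {Durham, Lincoln, Truro, Preston, Bath, Hull, York, Bristol, Carlisle, Exeter} — every city.
No 2 of the 7 routes cover everything (all 21 pairs fall short), so 3 is minimum.
Greedy (largest uncovered first) would take R3, R4, R1, R5 — 4 routes — but 3 suffice.

3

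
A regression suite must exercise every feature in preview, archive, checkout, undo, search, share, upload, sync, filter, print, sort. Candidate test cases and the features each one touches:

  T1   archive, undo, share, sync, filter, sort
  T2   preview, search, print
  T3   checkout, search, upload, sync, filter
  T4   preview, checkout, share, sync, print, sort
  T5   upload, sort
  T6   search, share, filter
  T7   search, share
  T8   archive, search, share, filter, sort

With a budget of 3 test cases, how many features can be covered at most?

Choosing T1, T2, T3 covers {preview, archive, checkout, undo, search, share, upload, sync, filter, print, sort} — 11 features.
That is all 11 features.

11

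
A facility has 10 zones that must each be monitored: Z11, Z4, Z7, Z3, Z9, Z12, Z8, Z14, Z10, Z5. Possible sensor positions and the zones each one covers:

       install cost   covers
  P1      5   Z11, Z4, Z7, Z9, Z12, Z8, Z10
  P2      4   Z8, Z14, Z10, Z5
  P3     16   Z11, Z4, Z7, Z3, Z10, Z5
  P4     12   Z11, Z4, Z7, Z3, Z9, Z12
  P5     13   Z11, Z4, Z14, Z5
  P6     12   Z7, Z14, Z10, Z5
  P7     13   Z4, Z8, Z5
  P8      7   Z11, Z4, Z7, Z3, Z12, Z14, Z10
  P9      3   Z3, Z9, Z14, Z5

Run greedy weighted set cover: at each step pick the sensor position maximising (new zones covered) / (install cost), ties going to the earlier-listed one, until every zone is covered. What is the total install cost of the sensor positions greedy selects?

Pick 1: P1 adds 7 new (Z11, Z4, Z7, Z9, Z12, Z8, Z10) at install cost 5 (ratio 7/5).
Pick 2: P9 adds 3 new (Z3, Z14, Z5) at install cost 3 (ratio 3/3).
Greedy total install cost: 5 + 3 = 8.

8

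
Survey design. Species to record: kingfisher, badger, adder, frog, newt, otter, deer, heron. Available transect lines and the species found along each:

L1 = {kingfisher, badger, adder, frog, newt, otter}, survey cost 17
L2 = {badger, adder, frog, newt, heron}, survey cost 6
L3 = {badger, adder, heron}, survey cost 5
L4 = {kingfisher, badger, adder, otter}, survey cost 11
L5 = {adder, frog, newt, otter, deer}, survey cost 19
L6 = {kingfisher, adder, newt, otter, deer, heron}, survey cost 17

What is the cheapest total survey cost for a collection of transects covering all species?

23

L2, L6 cover every species at survey cost 6 + 17 = 23.
Any cover uses at least 2 transects; among all covering selections none totals below 23.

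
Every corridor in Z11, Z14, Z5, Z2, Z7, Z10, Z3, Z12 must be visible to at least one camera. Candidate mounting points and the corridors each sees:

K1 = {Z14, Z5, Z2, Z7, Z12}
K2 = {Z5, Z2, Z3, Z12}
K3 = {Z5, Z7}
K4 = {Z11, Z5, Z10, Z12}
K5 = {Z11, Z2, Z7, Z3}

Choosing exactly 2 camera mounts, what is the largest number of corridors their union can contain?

7

Choosing K1, K4 covers {Z11, Z14, Z5, Z2, Z7, Z10, Z12} — 7 corridors.
No choice of 2 camera mounts does better; here Z3 is left uncovered.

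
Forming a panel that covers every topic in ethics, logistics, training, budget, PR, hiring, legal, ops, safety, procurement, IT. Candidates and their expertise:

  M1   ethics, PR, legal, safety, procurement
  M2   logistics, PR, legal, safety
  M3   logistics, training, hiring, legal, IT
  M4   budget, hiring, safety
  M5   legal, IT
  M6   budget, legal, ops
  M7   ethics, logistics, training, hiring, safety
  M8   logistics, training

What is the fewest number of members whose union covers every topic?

3

M1, M3, M6 together cover {ethics, logistics, training, budget, PR, hiring, legal, ops, safety, procurement, IT} — every topic.
No 2 of the 8 members cover everything (all 28 pairs fall short), so 3 is minimum.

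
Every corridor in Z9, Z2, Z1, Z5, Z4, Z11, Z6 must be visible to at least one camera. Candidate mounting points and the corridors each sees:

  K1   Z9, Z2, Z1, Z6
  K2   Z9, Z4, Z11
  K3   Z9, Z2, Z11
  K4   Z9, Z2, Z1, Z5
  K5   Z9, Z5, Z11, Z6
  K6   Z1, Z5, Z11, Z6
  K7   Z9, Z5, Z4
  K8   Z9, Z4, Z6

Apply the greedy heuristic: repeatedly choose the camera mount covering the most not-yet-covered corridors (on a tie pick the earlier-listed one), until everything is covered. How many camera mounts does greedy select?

3

Pick 1: K1 covers 4 new corridors (Z9, Z2, Z1, Z6).
Pick 2: K2 covers 2 new corridors (Z4, Z11).
Pick 3: K4 covers 1 new corridors (Z5).
Greedy uses 3 camera mounts.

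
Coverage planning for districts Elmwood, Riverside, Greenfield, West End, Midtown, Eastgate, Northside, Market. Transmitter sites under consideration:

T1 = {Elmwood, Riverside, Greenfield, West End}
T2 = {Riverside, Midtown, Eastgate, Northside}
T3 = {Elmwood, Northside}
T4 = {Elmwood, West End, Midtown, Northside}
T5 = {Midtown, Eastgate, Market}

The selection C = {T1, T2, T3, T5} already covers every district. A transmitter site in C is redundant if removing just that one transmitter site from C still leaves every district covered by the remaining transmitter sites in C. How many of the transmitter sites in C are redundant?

2

Drop T1: Greenfield, West End uncovered — not redundant.
Drop T2: the rest still cover every district — redundant.
Drop T3: the rest still cover every district — redundant.
Drop T5: Market uncovered — not redundant.
2 redundant: T2, T3.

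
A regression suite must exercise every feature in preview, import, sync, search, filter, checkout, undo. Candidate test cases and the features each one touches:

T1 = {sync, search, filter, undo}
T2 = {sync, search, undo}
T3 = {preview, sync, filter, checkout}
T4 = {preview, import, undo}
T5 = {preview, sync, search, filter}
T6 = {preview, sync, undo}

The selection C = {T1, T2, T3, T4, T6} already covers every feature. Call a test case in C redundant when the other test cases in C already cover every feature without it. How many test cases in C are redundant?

Drop T1: the rest still cover every feature — redundant.
Drop T2: the rest still cover every feature — redundant.
Drop T3: checkout uncovered — not redundant.
Drop T4: import uncovered — not redundant.
Drop T6: the rest still cover every feature — redundant.
3 redundant: T1, T2, T6.

3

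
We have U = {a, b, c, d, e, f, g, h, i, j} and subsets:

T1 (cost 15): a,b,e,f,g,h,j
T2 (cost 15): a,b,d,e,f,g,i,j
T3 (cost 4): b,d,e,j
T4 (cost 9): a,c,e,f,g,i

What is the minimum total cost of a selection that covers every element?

T1, T3, T4 cover every element at cost 15 + 4 + 9 = 28.
Any cover uses at least 3 sets; among all covering selections none totals below 28.

28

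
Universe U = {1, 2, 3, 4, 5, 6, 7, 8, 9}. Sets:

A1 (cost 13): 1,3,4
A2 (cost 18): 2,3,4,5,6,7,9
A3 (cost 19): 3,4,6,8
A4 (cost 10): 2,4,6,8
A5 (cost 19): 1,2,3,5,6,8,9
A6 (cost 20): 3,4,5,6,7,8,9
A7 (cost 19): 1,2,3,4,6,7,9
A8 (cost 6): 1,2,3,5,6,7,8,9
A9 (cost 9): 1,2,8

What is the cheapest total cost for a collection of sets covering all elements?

16

A4, A8 cover every element at cost 10 + 6 = 16.
Any cover uses at least 2 sets; among all covering selections none totals below 16.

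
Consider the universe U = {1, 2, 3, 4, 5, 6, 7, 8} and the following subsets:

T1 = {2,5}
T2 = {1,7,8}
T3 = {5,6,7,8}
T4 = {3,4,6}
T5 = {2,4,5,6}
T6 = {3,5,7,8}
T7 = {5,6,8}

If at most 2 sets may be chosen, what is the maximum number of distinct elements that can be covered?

7

Choosing T2, T5 covers {1, 2, 4, 5, 6, 7, 8} — 7 elements.
No choice of 2 sets does better; here 3 is left uncovered.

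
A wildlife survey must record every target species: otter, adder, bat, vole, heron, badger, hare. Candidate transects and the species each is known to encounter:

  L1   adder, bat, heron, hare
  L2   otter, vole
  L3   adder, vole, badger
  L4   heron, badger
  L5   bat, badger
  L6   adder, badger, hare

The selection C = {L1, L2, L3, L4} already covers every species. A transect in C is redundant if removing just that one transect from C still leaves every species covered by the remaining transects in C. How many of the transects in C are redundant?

Drop L1: bat, hare uncovered — not redundant.
Drop L2: otter uncovered — not redundant.
Drop L3: the rest still cover every species — redundant.
Drop L4: the rest still cover every species — redundant.
2 redundant: L3, L4.

2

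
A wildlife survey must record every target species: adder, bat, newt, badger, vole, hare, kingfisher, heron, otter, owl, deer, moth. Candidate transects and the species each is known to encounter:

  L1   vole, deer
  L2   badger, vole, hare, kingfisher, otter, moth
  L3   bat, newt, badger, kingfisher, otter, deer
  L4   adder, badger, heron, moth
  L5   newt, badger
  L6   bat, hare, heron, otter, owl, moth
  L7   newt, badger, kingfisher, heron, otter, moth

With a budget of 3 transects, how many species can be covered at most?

Choosing L1, L3, L6 covers {bat, newt, badger, vole, hare, kingfisher, heron, otter, owl, deer, moth} — 11 species.
No choice of 3 transects does better; here adder is left uncovered.

11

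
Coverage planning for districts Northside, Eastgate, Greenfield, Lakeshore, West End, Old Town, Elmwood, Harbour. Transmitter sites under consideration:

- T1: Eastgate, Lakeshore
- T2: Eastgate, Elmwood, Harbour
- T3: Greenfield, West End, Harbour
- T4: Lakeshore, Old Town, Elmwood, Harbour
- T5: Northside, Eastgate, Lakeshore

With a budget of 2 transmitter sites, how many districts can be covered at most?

6

Choosing T3, T4 covers {Greenfield, Lakeshore, West End, Old Town, Elmwood, Harbour} — 6 districts.
No choice of 2 transmitter sites does better; here Northside, Eastgate are left uncovered.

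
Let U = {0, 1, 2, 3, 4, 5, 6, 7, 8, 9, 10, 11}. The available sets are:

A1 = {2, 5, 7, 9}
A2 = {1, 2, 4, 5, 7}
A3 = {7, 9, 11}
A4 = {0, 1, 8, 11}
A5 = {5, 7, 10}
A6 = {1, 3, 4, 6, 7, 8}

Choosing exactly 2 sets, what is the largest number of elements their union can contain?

Choosing A1, A6 covers {1, 2, 3, 4, 5, 6, 7, 8, 9} — 9 elements.
No choice of 2 sets does better; here 0, 10, 11 are left uncovered.

9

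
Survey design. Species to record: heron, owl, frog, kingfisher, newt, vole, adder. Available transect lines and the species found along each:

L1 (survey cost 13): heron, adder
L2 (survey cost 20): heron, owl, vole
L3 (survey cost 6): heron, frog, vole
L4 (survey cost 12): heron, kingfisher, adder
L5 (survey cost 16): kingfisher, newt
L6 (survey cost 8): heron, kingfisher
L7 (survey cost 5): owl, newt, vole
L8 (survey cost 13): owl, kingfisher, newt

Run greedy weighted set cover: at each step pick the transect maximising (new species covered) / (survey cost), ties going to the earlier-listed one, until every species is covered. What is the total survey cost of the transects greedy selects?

23

Pick 1: L7 adds 3 new (owl, newt, vole) at survey cost 5 (ratio 3/5).
Pick 2: L3 adds 2 new (heron, frog) at survey cost 6 (ratio 2/6).
Pick 3: L4 adds 2 new (kingfisher, adder) at survey cost 12 (ratio 2/12).
Greedy total survey cost: 5 + 6 + 12 = 23.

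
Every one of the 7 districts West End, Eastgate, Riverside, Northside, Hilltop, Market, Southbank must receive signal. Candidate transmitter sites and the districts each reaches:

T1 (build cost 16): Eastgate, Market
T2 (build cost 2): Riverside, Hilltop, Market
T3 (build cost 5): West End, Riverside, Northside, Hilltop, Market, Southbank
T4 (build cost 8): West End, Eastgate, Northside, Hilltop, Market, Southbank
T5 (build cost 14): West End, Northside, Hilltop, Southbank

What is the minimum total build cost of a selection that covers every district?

10

T2, T4 cover every district at build cost 2 + 8 = 10.
Any cover uses at least 2 transmitter sites; among all covering selections none totals below 10.
Greedy by coverage-per-build cost would pick T2, T3, T4 for 15 — worse than the optimum 10.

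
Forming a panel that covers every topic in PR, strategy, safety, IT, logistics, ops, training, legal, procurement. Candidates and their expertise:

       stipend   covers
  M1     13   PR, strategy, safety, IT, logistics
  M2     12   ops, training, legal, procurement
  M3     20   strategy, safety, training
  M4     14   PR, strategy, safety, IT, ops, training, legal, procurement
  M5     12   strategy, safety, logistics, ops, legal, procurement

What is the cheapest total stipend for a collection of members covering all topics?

25

M1, M2 cover every topic at stipend 13 + 12 = 25.
Any cover uses at least 2 members; among all covering selections none totals below 25.
Greedy by coverage-per-stipend would pick M4, M5 for 26 — worse than the optimum 25.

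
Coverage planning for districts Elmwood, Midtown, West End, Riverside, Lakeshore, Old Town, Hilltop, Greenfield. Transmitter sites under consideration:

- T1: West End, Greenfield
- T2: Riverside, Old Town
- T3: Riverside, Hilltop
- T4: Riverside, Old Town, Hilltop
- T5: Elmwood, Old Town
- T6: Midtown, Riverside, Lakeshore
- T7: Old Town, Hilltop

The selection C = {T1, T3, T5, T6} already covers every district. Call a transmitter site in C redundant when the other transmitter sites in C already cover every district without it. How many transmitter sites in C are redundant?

Drop T1: West End, Greenfield uncovered — not redundant.
Drop T3: Hilltop uncovered — not redundant.
Drop T5: Elmwood, Old Town uncovered — not redundant.
Drop T6: Midtown, Lakeshore uncovered — not redundant.
None of the transmitter sites in C is redundant.

0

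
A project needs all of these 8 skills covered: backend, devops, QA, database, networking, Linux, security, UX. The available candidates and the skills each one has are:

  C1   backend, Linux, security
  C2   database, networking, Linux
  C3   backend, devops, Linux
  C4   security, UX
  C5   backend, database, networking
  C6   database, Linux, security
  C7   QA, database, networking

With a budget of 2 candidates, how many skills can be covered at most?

Choosing C1, C7 covers {backend, QA, database, networking, Linux, security} — 6 skills.
No choice of 2 candidates does better; here devops, UX are left uncovered.

6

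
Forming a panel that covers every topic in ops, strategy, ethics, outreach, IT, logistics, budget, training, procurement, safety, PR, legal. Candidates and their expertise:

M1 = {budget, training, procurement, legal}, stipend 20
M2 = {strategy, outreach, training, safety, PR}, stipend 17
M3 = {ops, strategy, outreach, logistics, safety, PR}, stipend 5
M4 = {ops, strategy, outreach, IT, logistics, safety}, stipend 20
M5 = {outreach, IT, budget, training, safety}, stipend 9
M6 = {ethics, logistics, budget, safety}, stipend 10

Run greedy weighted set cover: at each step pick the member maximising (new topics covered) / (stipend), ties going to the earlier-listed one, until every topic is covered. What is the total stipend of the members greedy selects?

Pick 1: M3 adds 6 new (ops, strategy, outreach, logistics, safety, PR) at stipend 5 (ratio 6/5).
Pick 2: M5 adds 3 new (IT, budget, training) at stipend 9 (ratio 3/9).
Pick 3: M1 adds 2 new (procurement, legal) at stipend 20 (ratio 2/20).
Pick 4: M6 adds 1 new (ethics) at stipend 10 (ratio 1/10).
Greedy total stipend: 5 + 9 + 20 + 10 = 44.

44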